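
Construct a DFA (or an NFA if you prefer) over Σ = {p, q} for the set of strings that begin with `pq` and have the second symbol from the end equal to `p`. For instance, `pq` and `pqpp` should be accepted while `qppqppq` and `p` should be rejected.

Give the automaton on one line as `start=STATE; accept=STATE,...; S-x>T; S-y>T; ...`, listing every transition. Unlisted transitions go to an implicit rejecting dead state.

start=S0; accept=S4,S10; S0-p>S1; S0-q>S2; S1-p>S3; S1-q>S4; S2-p>S5; S2-q>S6; S3-p>S3; S3-q>S7; S4-p>S8; S4-q>S9; S5-p>S3; S5-q>S7; S6-p>S5; S6-q>S6; S7-p>S5; S7-q>S6; S8-p>S10; S8-q>S4; S9-p>S8; S9-q>S9; S10-p>S10; S10-q>S4

Handle the two conditions separately and then intersect. The first has 4 states tracking whether the input so far still matches the prefix `pq`; the second has 7 states tracking the last 2 symbols read. A product state is a pair (one from each), accepting exactly when both do.
An 11-state machine:
          p    q  
>  S0     S1   S2 
   S1     S3   S4 
   S2     S5   S6 
   S3     S3   S7 
 * S4     S8   S9 
   S5     S3   S7 
   S6     S5   S6 
   S7     S5   S6 
   S8    S10   S4 
   S9     S8   S9 
 * S10   S10   S4 
(> = start, * = accepting)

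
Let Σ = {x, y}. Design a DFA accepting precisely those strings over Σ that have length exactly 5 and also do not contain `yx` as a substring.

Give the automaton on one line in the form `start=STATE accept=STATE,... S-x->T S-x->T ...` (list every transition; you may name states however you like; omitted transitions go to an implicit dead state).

Run two small machines in parallel and take their product. The first has 7 states tracking the input length, saturating at 6; the second has 3 states tracking partial matches of the forbidden pattern `yx`. A product state is a pair (one from each), accepting exactly when both do. Equivalent product states are then merged.
          x    y  
>  q0     q1   q2 
   q1     q3   q4 
   q2     q5   q4 
   q3     q6   q7 
   q4     q5   q7 
   q5     q5   q5 
   q6     q8   q9 
   q7     q5   q9 
   q8    q10  q10 
   q9     q5  q10 
 * q10    q5   q5 
(> = start, * = accepting)

start=q0 accept=q10 q0-x->q1 q0-y->q2 q1-x->q3 q1-y->q4 q2-x->q5 q2-y->q4 q3-x->q6 q3-y->q7 q4-x->q5 q4-y->q7 q5-x->q5 q5-y->q5 q6-x->q8 q6-y->q9 q7-x->q5 q7-y->q9 q8-x->q10 q8-y->q10 q9-x->q5 q9-y->q10 q10-x->q5 q10-y->q5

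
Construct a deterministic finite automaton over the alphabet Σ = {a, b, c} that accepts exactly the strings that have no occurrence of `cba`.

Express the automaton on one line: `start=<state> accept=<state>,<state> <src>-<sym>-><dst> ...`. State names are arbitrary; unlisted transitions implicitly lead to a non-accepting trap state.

This is the complement of 'contains `cba`'. Use the same substring-matching states — s0 through s3 holding how much of `cba` has just been matched — but flip the accepting set: everything except the trap s3 accepts.
        a   b   c  
>* s0   s0  s0  s1 
 * s1   s0  s2  s1 
 * s2   s3  s0  s1 
   s3   s3  s3  s3 
(> = start, * = accepting)

start=s0 accept=s0,s1,s2 s0-a->s0 s0-b->s0 s0-c->s1 s1-a->s0 s1-b->s2 s1-c->s1 s2-a->s3 s2-b->s0 s2-c->s1 s3-a->s3 s3-b->s3 s3-c->s3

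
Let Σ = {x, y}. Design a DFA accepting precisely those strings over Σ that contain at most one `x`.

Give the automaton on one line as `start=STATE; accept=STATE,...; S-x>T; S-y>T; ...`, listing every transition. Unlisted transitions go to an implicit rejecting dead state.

start=q0; accept=q0,q1; q0-x>q1; q0-y>q0; q1-x>q2; q1-y>q1; q2-x>q2; q2-y>q2

Count `x`s, saturating at 2: state q0 means no `x` yet, q1 means one `x` seen, q2 means more than one. Each `x` increments (capped at q2); other symbols loop. Accept from {q0, q1}.
        x   y  
>* q0   q1  q0 
 * q1   q2  q1 
   q2   q2  q2 
(> = start, * = accepting)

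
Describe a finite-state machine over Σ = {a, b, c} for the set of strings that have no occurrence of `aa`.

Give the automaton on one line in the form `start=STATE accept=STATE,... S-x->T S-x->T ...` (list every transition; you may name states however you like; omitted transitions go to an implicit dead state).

This is the complement of 'contains `aa`'. Use the same substring-matching states — S0 through S2 holding how much of `aa` has just been matched — but flip the accepting set: everything except the trap S2 accepts.
        a   b   c  
>* S0   S1  S0  S0 
 * S1   S2  S0  S0 
   S2   S2  S2  S2 
(> = start, * = accepting)

start=S0 accept=S0,S1 S0-a->S1 S0-b->S0 S0-c->S0 S1-a->S2 S1-b->S0 S1-c->S0 S2-a->S2 S2-b->S2 S2-c->S2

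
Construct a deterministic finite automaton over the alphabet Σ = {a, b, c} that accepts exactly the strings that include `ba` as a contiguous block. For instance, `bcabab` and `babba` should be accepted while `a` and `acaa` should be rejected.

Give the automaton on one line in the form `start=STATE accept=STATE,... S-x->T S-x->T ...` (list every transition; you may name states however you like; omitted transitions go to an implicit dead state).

start=q0 accept=q2 q0-a->q0 q0-b->q1 q0-c->q0 q1-a->q2 q1-b->q1 q1-c->q0 q2-a->q2 q2-b->q2 q2-c->q2

States q0..q1 record the length of the longest prefix of `ba` that matches the current input suffix. Reaching q2 means `ba` has been seen, and we stay there forever. Accept from q2.
        a   b   c  
>  q0   q0  q1  q0 
   q1   q2  q1  q0 
 * q2   q2  q2  q2 
(> = start, * = accepting)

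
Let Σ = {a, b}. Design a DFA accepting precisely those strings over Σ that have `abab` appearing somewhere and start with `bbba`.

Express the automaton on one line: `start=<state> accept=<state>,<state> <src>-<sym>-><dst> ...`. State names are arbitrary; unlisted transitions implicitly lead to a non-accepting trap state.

Run two small machines in parallel and take their product. One (5 states) tracks whether and how much of `abab` has been seen; the other (6 states) tracks whether the input so far still matches the prefix `bbba`. Each combined state is a pair, one component from each; accept when both components accept. After merging equivalent states the machine shrinks.
A 10-state machine:
        a   b  
>  s0   s1  s2 
   s1   s1  s1 
   s2   s1  s3 
   s3   s1  s4 
   s4   s5  s1 
   s5   s5  s6 
   s6   s7  s8 
   s7   s5  s9 
   s8   s5  s8 
 * s9   s9  s9 
(> = start, * = accepting)

start=s0 accept=s9 s0-a->s1 s0-b->s2 s1-a->s1 s1-b->s1 s2-a->s1 s2-b->s3 s3-a->s1 s3-b->s4 s4-a->s5 s4-b->s1 s5-a->s5 s5-b->s6 s6-a->s7 s6-b->s8 s7-a->s5 s7-b->s9 s8-a->s5 s8-b->s8 s9-a->s9 s9-b->s9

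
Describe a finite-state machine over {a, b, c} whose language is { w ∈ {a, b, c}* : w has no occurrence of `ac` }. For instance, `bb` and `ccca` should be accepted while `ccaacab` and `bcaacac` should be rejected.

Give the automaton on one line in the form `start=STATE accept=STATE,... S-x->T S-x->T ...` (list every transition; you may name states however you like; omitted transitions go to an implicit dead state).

Track partial matches of the forbidden pattern `ac`. State s2 is a dead state reached once `ac` has occurred; every other state accepts. s0 means no part of `ac` is currently matched.
With 3 states:
        a   b   c  
>* s0   s1  s0  s0 
 * s1   s1  s0  s2 
   s2   s2  s2  s2 
(> = start, * = accepting)

start=s0 accept=s0,s1 s0-a->s1 s0-b->s0 s0-c->s0 s1-a->s1 s1-b->s0 s1-c->s2 s2-a->s2 s2-b->s2 s2-c->s2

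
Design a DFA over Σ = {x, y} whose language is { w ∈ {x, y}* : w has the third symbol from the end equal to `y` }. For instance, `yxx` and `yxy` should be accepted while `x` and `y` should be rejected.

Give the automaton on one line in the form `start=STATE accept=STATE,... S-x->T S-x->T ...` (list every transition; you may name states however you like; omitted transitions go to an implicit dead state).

start=s0 accept=s11,s12,s13,s14 s0-x->s1 s0-y->s2 s1-x->s3 s1-y->s4 s2-x->s5 s2-y->s6 s3-x->s7 s3-y->s8 s4-x->s9 s4-y->s10 s5-x->s11 s5-y->s12 s6-x->s13 s6-y->s14 s7-x->s7 s7-y->s8 s8-x->s9 s8-y->s10 s9-x->s11 s9-y->s12 s10-x->s13 s10-y->s14 s11-x->s7 s11-y->s8 s12-x->s9 s12-y->s10 s13-x->s11 s13-y->s12 s14-x->s13 s14-y->s14

Because acceptance depends on a position counted from the end, the machine has to buffer the most recent 3 symbols. Make each state the string of the last up-to-3 symbols read; on input `x` shift the window left and append `x`. Accept when the buffered window has length 3 and begins with `y`.
A 15-state machine:
          x    y  
>  s0     s1   s2 
   s1     s3   s4 
   s2     s5   s6 
   s3     s7   s8 
   s4     s9  s10 
   s5    s11  s12 
   s6    s13  s14 
   s7     s7   s8 
   s8     s9  s10 
   s9    s11  s12 
   s10   s13  s14 
 * s11    s7   s8 
 * s12    s9  s10 
 * s13   s11  s12 
 * s14   s13  s14 
(> = start, * = accepting)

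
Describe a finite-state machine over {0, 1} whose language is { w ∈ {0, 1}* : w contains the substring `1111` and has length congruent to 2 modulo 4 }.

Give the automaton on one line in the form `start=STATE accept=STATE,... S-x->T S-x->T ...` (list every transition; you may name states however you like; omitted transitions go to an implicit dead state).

Handle the two conditions separately and then intersect. The first has 5 states tracking whether and how much of `1111` has been seen; the second has 4 states tracking the input length modulo 4. A product state is a pair (one from each), accepting exactly when both do.
          0    1  
>  s0     s1   s2 
   s1     s3   s4 
   s2     s3   s5 
   s3     s6   s7 
   s4     s6   s8 
   s5     s6   s9 
   s6     s0  s10 
   s7     s0  s11 
   s8     s0  s12 
   s9     s0  s13 
   s10    s1  s14 
   s11    s1  s15 
   s12    s1  s16 
   s13   s16  s16 
   s14    s3  s17 
   s15    s3  s18 
   s16   s18  s18 
   s17    s6  s19 
 * s18   s19  s19 
   s19   s13  s13 
(> = start, * = accepting)

start=s0 accept=s18 s0-0->s1 s0-1->s2 s1-0->s3 s1-1->s4 s2-0->s3 s2-1->s5 s3-0->s6 s3-1->s7 s4-0->s6 s4-1->s8 s5-0->s6 s5-1->s9 s6-0->s0 s6-1->s10 s7-0->s0 s7-1->s11 s8-0->s0 s8-1->s12 s9-0->s0 s9-1->s13 s10-0->s1 s10-1->s14 s11-0->s1 s11-1->s15 s12-0->s1 s12-1->s16 s13-0->s16 s13-1->s16 s14-0->s3 s14-1->s17 s15-0->s3 s15-1->s18 s16-0->s18 s16-1->s18 s17-0->s6 s17-1->s19 s18-0->s19 s18-1->s19 s19-0->s13 s19-1->s13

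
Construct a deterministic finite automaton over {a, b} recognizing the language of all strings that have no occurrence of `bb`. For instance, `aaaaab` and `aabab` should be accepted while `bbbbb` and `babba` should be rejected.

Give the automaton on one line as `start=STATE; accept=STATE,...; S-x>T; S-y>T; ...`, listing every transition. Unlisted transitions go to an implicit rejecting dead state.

Track partial matches of the forbidden pattern `bb`. State s2 is a dead state reached once `bb` has occurred; every other state accepts. s0 means no part of `bb` is currently matched.
        a   b  
>* s0   s0  s1 
 * s1   s0  s2 
   s2   s2  s2 
(> = start, * = accepting)

start=s0; accept=s0,s1; s0-a>s0; s0-b>s1; s1-a>s0; s1-b>s2; s2-a>s2; s2-b>s2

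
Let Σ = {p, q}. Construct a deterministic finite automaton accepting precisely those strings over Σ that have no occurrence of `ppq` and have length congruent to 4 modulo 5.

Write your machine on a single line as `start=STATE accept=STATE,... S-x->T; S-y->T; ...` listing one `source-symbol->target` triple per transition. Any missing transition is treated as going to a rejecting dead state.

Build one automaton per condition and run them in lockstep. The first has 4 states tracking partial matches of the forbidden pattern `ppq`; the second has 5 states tracking the input length modulo 5. A product state is a pair (one from each), accepting exactly when both do. Equivalent product states are then merged.
16 states suffice.
          p    q  
>  s0     s1   s2 
   s1     s3   s4 
   s2     s5   s4 
   s3     s6   s7 
   s4     s8   s9 
   s5     s6   s9 
   s6    s10   s7 
   s7     s7   s7 
   s8    s10  s11 
   s9    s12  s11 
 * s10   s13   s7 
 * s11   s14   s0 
 * s12   s13   s0 
   s13   s15   s7 
   s14   s15   s2 
   s15    s3   s7 
(> = start, * = accepting)

start=s0; accept=s10,s11,s12; s0-p->s1; s0-q->s2; s1-p->s3; s1-q->s4; s2-p->s5; s2-q->s4; s3-p->s6; s3-q->s7; s4-p->s8; s4-q->s9; s5-p->s6; s5-q->s9; s6-p->s10; s6-q->s7; s7-p->s7; s7-q->s7; s8-p->s10; s8-q->s11; s9-p->s12; s9-q->s11; s10-p->s13; s10-q->s7; s11-p->s14; s11-q->s0; s12-p->s13; s12-q->s0; s13-p->s15; s13-q->s7; s14-p->s15; s14-q->s2; s15-p->s3; s15-q->s7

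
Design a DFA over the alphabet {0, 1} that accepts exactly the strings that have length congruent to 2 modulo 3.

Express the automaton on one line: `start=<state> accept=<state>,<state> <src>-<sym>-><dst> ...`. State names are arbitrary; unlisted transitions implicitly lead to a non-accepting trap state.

start=q0 accept=q2 q0-0->q1 q0-1->q1 q1-0->q2 q1-1->q2 q2-0->q0 q2-1->q0

Only the length mod 3 matters, so use a 3-cycle: from any state, every input symbol moves to the next state, wrapping q2 back to q0. Mark q2 accepting.
3 states suffice.
        0   1  
>  q0   q1  q1 
   q1   q2  q2 
 * q2   q0  q0 
(> = start, * = accepting)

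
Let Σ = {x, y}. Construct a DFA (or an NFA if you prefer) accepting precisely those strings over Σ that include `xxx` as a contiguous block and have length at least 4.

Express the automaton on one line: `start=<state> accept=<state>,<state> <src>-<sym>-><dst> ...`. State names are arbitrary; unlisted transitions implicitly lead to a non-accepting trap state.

start=s0 accept=s10,s14 s0-x->s1 s0-y->s2 s1-x->s3 s1-y->s4 s2-x->s5 s2-y->s4 s3-x->s6 s3-y->s7 s4-x->s8 s4-y->s7 s5-x->s9 s5-y->s7 s6-x->s10 s6-y->s10 s7-x->s11 s7-y->s12 s8-x->s13 s8-y->s12 s9-x->s10 s9-y->s12 s10-x->s14 s10-y->s14 s11-x->s15 s11-y->s16 s12-x->s17 s12-y->s16 s13-x->s14 s13-y->s16 s14-x->s14 s14-y->s14 s15-x->s14 s15-y->s16 s16-x->s17 s16-y->s16 s17-x->s15 s17-y->s16

Run two small machines in parallel and take their product. One (4 states) tracks whether and how much of `xxx` has been seen; the other (6 states) tracks the input length, saturating at 5. Each combined state is a pair, one component from each; accept when both components accept.
18 states suffice.
          x    y  
>  s0     s1   s2 
   s1     s3   s4 
   s2     s5   s4 
   s3     s6   s7 
   s4     s8   s7 
   s5     s9   s7 
   s6    s10  s10 
   s7    s11  s12 
   s8    s13  s12 
   s9    s10  s12 
 * s10   s14  s14 
   s11   s15  s16 
   s12   s17  s16 
   s13   s14  s16 
 * s14   s14  s14 
   s15   s14  s16 
   s16   s17  s16 
   s17   s15  s16 
(> = start, * = accepting)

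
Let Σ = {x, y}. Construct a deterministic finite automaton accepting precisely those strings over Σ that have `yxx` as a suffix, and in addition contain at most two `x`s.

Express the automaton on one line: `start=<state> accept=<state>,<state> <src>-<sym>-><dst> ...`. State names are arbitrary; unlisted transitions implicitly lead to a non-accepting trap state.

start=q0 accept=q9 q0-x->q1 q0-y->q2 q1-x->q3 q1-y->q4 q2-x->q5 q2-y->q2 q3-x->q6 q3-y->q7 q4-x->q8 q4-y->q4 q5-x->q9 q5-y->q4 q6-x->q6 q6-y->q10 q7-x->q11 q7-y->q7 q8-x->q12 q8-y->q7 q9-x->q6 q9-y->q7 q10-x->q11 q10-y->q10 q11-x->q12 q11-y->q10 q12-x->q6 q12-y->q10

Build one automaton per condition and run them in lockstep. The first has 4 states tracking how much of the suffix `yxx` has currently been matched; the second has 4 states tracking the count of `x`s, saturating at 3. A product state is a pair (one from each), accepting exactly when both do.
A 13-state machine:
          x    y  
>  q0     q1   q2 
   q1     q3   q4 
   q2     q5   q2 
   q3     q6   q7 
   q4     q8   q4 
   q5     q9   q4 
   q6     q6  q10 
   q7    q11   q7 
   q8    q12   q7 
 * q9     q6   q7 
   q10   q11  q10 
   q11   q12  q10 
   q12    q6  q10 
(> = start, * = accepting)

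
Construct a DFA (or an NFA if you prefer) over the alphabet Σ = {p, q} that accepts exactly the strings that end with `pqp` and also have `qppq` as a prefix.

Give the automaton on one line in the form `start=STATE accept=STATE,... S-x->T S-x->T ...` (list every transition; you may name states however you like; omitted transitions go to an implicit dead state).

Build one automaton per condition and run them in lockstep. One (4 states) tracks how much of the suffix `pqp` has currently been matched; the other (6 states) tracks whether the input so far still matches the prefix `qppq`. Each combined state is a pair, one component from each; accept when both components accept. Equivalent product states are then merged.
       p  q 
>  A   B  C 
   B   B  B 
   C   D  B 
   D   E  B 
   E   B  F 
   F   G  H 
 * G   I  F 
   H   I  H 
   I   I  F 
(> = start, * = accepting)

start=A accept=G A-p->B A-q->C B-p->B B-q->B C-p->D C-q->B D-p->E D-q->B E-p->B E-q->F F-p->G F-q->H G-p->I G-q->F H-p->I H-q->H I-p->I I-q->F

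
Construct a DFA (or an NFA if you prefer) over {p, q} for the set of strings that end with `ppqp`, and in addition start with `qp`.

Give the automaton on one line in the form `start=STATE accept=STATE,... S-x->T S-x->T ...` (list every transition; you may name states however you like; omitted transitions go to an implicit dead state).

Run two small machines in parallel and take their product. One (5 states) tracks how much of the suffix `ppqp` has currently been matched; the other (4 states) tracks whether the input so far still matches the prefix `qp`. Each combined state is a pair, one component from each; accept when both components accept. Equivalent product states are then merged.
       p  q 
>  A   B  C 
   B   B  B 
   C   D  B 
   D   E  F 
   E   E  G 
   F   D  F 
   G   H  F 
 * H   E  F 
(> = start, * = accepting)

start=A accept=H A-p->B A-q->C B-p->B B-q->B C-p->D C-q->B D-p->E D-q->F E-p->E E-q->G F-p->D F-q->F G-p->H G-q->F H-p->E H-q->F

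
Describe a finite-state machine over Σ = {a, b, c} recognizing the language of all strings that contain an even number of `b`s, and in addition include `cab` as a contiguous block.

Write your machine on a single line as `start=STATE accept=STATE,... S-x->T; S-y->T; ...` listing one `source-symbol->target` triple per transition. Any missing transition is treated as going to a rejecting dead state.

Handle the two conditions separately and then intersect. One (2 states) tracks the count of `b`s modulo 2; the other (4 states) tracks whether and how much of `cab` has been seen. Each combined state is a pair, one component from each; accept when both components accept.
With 8 states:
        a   b   c  
>  q0   q0  q1  q2 
   q1   q1  q0  q3 
   q2   q4  q1  q2 
   q3   q5  q0  q3 
   q4   q0  q6  q2 
   q5   q1  q7  q3 
   q6   q6  q7  q6 
 * q7   q7  q6  q7 
(> = start, * = accepting)

start=q0; accept=q7; q0-a->q0; q0-b->q1; q0-c->q2; q1-a->q1; q1-b->q0; q1-c->q3; q2-a->q4; q2-b->q1; q2-c->q2; q3-a->q5; q3-b->q0; q3-c->q3; q4-a->q0; q4-b->q6; q4-c->q2; q5-a->q1; q5-b->q7; q5-c->q3; q6-a->q6; q6-b->q7; q6-c->q6; q7-a->q7; q7-b->q6; q7-c->q7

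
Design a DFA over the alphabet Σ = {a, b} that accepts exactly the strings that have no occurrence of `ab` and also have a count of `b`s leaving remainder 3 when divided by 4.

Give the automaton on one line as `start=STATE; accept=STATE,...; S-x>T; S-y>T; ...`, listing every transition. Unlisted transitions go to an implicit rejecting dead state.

Handle the two conditions separately and then intersect. The first has 3 states tracking partial matches of the forbidden pattern `ab`; the second has 4 states tracking the count of `b`s modulo 4. A product state is a pair (one from each), accepting exactly when both do. Equivalent product states are then merged.
6 states suffice.
        a   b  
>  q0   q1  q2 
   q1   q1  q1 
   q2   q1  q3 
   q3   q1  q4 
 * q4   q5  q0 
 * q5   q5  q1 
(> = start, * = accepting)

start=q0; accept=q4,q5; q0-a>q1; q0-b>q2; q1-a>q1; q1-b>q1; q2-a>q1; q2-b>q3; q3-a>q1; q3-b>q4; q4-a>q5; q4-b>q0; q5-a>q5; q5-b>q1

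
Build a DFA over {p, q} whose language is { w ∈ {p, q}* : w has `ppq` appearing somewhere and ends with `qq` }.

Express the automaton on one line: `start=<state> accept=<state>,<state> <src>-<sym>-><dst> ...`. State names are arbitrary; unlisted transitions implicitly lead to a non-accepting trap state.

start=s0 accept=s7 s0-p->s1 s0-q->s2 s1-p->s3 s1-q->s2 s2-p->s1 s2-q->s4 s3-p->s3 s3-q->s5 s4-p->s1 s4-q->s4 s5-p->s6 s5-q->s7 s6-p->s6 s6-q->s5 s7-p->s6 s7-q->s7

Handle the two conditions separately and then intersect. The first has 4 states tracking whether and how much of `ppq` has been seen; the second has 3 states tracking how much of the suffix `qq` has currently been matched. A product state is a pair (one from each), accepting exactly when both do.
An 8-state machine:
        p   q  
>  s0   s1  s2 
   s1   s3  s2 
   s2   s1  s4 
   s3   s3  s5 
   s4   s1  s4 
   s5   s6  s7 
   s6   s6  s5 
 * s7   s6  s7 
(> = start, * = accepting)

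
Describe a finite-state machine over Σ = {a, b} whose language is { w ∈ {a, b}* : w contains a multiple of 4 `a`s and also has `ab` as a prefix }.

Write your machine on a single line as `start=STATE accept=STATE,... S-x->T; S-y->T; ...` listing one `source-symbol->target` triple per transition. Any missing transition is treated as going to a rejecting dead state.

Run two small machines in parallel and take their product. One (4 states) tracks the count of `a`s modulo 4; the other (4 states) tracks whether the input so far still matches the prefix `ab`. Each combined state is a pair, one component from each; accept when both components accept. Minimizing collapses redundant product states.
7 states suffice.
        a   b  
>  q0   q1  q2 
   q1   q2  q3 
   q2   q2  q2 
   q3   q4  q3 
   q4   q5  q4 
   q5   q6  q5 
 * q6   q3  q6 
(> = start, * = accepting)

start=q0; accept=q6; q0-a->q1; q0-b->q2; q1-a->q2; q1-b->q3; q2-a->q2; q2-b->q2; q3-a->q4; q3-b->q3; q4-a->q5; q4-b->q4; q5-a->q6; q5-b->q5; q6-a->q3; q6-b->q6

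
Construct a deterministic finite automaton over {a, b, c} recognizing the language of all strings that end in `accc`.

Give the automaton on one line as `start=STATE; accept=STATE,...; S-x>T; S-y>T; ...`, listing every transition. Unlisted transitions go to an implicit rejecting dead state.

start=q0; accept=q4; q0-a>q1; q0-b>q0; q0-c>q0; q1-a>q1; q1-b>q0; q1-c>q2; q2-a>q1; q2-b>q0; q2-c>q3; q3-a>q1; q3-b>q0; q3-c>q4; q4-a>q1; q4-b>q0; q4-c>q0

Remember how much of `accc` the current input suffix matches. State q0 means no match yet; q1 means the last symbol is `a`; q2 means the last 2 symbols are `ac`; q3 means the last 3 symbols are `acc`; q4 means the last 4 symbols are `accc`. Only q4 accepts. On a mismatch, fall back to the longest proper suffix that is still a prefix of `accc`.
A 5-state machine:
        a   b   c  
>  q0   q1  q0  q0 
   q1   q1  q0  q2 
   q2   q1  q0  q3 
   q3   q1  q0  q4 
 * q4   q1  q0  q0 
(> = start, * = accepting)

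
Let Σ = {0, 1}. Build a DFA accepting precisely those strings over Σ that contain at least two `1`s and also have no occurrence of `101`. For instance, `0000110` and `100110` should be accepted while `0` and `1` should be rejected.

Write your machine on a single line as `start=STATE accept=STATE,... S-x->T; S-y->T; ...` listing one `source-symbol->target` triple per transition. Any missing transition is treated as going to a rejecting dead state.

Build one automaton per condition and run them in lockstep. The first has 4 states tracking the count of `1`s, saturating at 3; the second has 4 states tracking partial matches of the forbidden pattern `101`. A product state is a pair (one from each), accepting exactly when both do. Minimizing collapses redundant product states.
An 8-state machine:
        0   1  
>  q0   q0  q1 
   q1   q2  q3 
   q2   q4  q5 
 * q3   q6  q3 
   q4   q4  q3 
   q5   q5  q5 
 * q6   q7  q5 
 * q7   q7  q3 
(> = start, * = accepting)

start=q0; accept=q3,q6,q7; q0-0->q0; q0-1->q1; q1-0->q2; q1-1->q3; q2-0->q4; q2-1->q5; q3-0->q6; q3-1->q3; q4-0->q4; q4-1->q3; q5-0->q5; q5-1->q5; q6-0->q7; q6-1->q5; q7-0->q7; q7-1->q3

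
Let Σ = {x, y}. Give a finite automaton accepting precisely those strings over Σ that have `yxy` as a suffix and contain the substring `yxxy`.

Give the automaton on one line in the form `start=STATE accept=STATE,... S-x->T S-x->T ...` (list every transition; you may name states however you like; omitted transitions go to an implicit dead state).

start=q0 accept=q7 q0-x->q0 q0-y->q1 q1-x->q2 q1-y->q1 q2-x->q3 q2-y->q1 q3-x->q0 q3-y->q4 q4-x->q5 q4-y->q4 q5-x->q6 q5-y->q7 q6-x->q6 q6-y->q4 q7-x->q5 q7-y->q4

Run two small machines in parallel and take their product. One (4 states) tracks how much of the suffix `yxy` has currently been matched; the other (5 states) tracks whether and how much of `yxxy` has been seen. Each combined state is a pair, one component from each; accept when both components accept. After merging equivalent states the machine shrinks.
With 8 states:
        x   y  
>  q0   q0  q1 
   q1   q2  q1 
   q2   q3  q1 
   q3   q0  q4 
   q4   q5  q4 
   q5   q6  q7 
   q6   q6  q4 
 * q7   q5  q4 
(> = start, * = accepting)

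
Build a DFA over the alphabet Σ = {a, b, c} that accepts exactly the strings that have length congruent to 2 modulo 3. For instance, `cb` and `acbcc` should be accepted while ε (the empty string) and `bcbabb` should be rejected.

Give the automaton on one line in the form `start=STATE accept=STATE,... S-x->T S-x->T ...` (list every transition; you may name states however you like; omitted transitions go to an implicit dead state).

start=s0 accept=s2 s0-a->s1 s0-b->s1 s0-c->s1 s1-a->s2 s1-b->s2 s1-c->s2 s2-a->s0 s2-b->s0 s2-c->s0

Only the length mod 3 matters, so use a 3-cycle: from any state, every input symbol moves to the next state, wrapping s2 back to s0. Mark s2 accepting.
With 3 states:
        a   b   c  
>  s0   s1  s1  s1 
   s1   s2  s2  s2 
 * s2   s0  s0  s0 
(> = start, * = accepting)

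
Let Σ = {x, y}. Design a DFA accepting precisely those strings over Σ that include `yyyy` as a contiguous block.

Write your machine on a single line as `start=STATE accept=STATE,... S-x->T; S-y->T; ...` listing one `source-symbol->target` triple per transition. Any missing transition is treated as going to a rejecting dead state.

Track how much of `yyyy` has been matched so far: state s0 is no progress, s4 is the absorbing accept state reached once `yyyy` has occurred. Intermediate states record partial matches; on a mismatch, fall back to the longest reusable overlap.
5 states suffice.
        x   y  
>  s0   s0  s1 
   s1   s0  s2 
   s2   s0  s3 
   s3   s0  s4 
 * s4   s4  s4 
(> = start, * = accepting)

start=s0; accept=s4; s0-x->s0; s0-y->s1; s1-x->s0; s1-y->s2; s2-x->s0; s2-y->s3; s3-x->s0; s3-y->s4; s4-x->s4; s4-y->s4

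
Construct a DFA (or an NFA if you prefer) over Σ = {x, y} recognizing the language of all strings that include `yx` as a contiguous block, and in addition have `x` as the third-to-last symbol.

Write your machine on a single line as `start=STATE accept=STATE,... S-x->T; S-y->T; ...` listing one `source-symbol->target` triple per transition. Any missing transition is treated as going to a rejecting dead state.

start=S0; accept=S5,S8,S9,S10; S0-x->S1; S0-y->S2; S1-x->S1; S1-y->S3; S2-x->S4; S2-y->S2; S3-x->S5; S3-y->S2; S4-x->S6; S4-y->S7; S5-x->S6; S5-y->S7; S6-x->S8; S6-y->S9; S7-x->S5; S7-y->S10; S8-x->S8; S8-y->S9; S9-x->S5; S9-y->S10; S10-x->S4; S10-y->S2

Handle the two conditions separately and then intersect. One (3 states) tracks whether and how much of `yx` has been seen; the other (15 states) tracks the last 3 symbols read. Each combined state is a pair, one component from each; accept when both components accept. Minimizing collapses redundant product states.
With 11 states:
          x    y  
>  S0     S1   S2 
   S1     S1   S3 
   S2     S4   S2 
   S3     S5   S2 
   S4     S6   S7 
 * S5     S6   S7 
   S6     S8   S9 
   S7     S5  S10 
 * S8     S8   S9 
 * S9     S5  S10 
 * S10    S4   S2 
(> = start, * = accepting)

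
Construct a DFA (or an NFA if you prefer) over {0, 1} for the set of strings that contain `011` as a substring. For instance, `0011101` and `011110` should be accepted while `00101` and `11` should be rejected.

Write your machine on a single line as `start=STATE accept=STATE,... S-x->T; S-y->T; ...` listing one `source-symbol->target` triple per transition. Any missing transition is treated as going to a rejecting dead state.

States q0..q2 record the length of the longest prefix of `011` that matches the current input suffix. Reaching q3 means `011` has been seen, and we stay there forever. Accept from q3.
With 4 states:
        0   1  
>  q0   q1  q0 
   q1   q1  q2 
   q2   q1  q3 
 * q3   q3  q3 
(> = start, * = accepting)

start=q0; accept=q3; q0-0->q1; q0-1->q0; q1-0->q1; q1-1->q2; q2-0->q1; q2-1->q3; q3-0->q3; q3-1->q3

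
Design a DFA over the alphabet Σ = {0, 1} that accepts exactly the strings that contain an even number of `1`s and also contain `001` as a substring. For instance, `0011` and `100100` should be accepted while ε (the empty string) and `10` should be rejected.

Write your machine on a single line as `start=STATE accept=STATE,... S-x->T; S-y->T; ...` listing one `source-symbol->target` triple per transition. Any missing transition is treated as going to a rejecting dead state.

start=q0; accept=q7; q0-0->q1; q0-1->q2; q1-0->q3; q1-1->q2; q2-0->q4; q2-1->q0; q3-0->q3; q3-1->q5; q4-0->q6; q4-1->q0; q5-0->q5; q5-1->q7; q6-0->q6; q6-1->q7; q7-0->q7; q7-1->q5

Handle the two conditions separately and then intersect. One (2 states) tracks the count of `1`s modulo 2; the other (4 states) tracks whether and how much of `001` has been seen. Each combined state is a pair, one component from each; accept when both components accept.
An 8-state machine:
        0   1  
>  q0   q1  q2 
   q1   q3  q2 
   q2   q4  q0 
   q3   q3  q5 
   q4   q6  q0 
   q5   q5  q7 
   q6   q6  q7 
 * q7   q7  q5 
(> = start, * = accepting)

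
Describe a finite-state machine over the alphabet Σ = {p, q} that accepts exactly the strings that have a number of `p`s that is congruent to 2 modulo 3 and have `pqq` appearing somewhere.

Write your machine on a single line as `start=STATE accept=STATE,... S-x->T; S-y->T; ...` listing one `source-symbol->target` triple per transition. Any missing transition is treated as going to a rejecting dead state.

Handle the two conditions separately and then intersect. The first has 3 states tracking the count of `p`s modulo 3; the second has 4 states tracking whether and how much of `pqq` has been seen. A product state is a pair (one from each), accepting exactly when both do.
With 10 states:
       p  q 
>  A   B  A 
   B   C  D 
   C   E  F 
   D   C  G 
   E   B  H 
   F   E  I 
   G   I  G 
   H   B  J 
 * I   J  I 
   J   G  J 
(> = start, * = accepting)

start=A; accept=I; A-p->B; A-q->A; B-p->C; B-q->D; C-p->E; C-q->F; D-p->C; D-q->G; E-p->B; E-q->H; F-p->E; F-q->I; G-p->I; G-q->G; H-p->B; H-q->J; I-p->J; I-q->I; J-p->G; J-q->J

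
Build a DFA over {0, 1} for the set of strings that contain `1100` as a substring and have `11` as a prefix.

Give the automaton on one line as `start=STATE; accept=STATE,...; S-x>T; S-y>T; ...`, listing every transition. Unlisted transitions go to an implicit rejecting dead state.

Handle the two conditions separately and then intersect. One (5 states) tracks whether and how much of `1100` has been seen; the other (4 states) tracks whether the input so far still matches the prefix `11`. Each combined state is a pair, one component from each; accept when both components accept.
12 states suffice.
          0    1  
>  s0     s1   s2 
   s1     s1   s3 
   s2     s1   s4 
   s3     s1   s5 
   s4     s6   s4 
   s5     s7   s5 
   s6     s8   s9 
   s7    s10   s3 
 * s8     s8   s8 
   s9    s11   s4 
   s10   s10  s10 
   s11   s11   s9 
(> = start, * = accepting)

start=s0; accept=s8; s0-0>s1; s0-1>s2; s1-0>s1; s1-1>s3; s2-0>s1; s2-1>s4; s3-0>s1; s3-1>s5; s4-0>s6; s4-1>s4; s5-0>s7; s5-1>s5; s6-0>s8; s6-1>s9; s7-0>s10; s7-1>s3; s8-0>s8; s8-1>s8; s9-0>s11; s9-1>s4; s10-0>s10; s10-1>s10; s11-0>s11; s11-1>s9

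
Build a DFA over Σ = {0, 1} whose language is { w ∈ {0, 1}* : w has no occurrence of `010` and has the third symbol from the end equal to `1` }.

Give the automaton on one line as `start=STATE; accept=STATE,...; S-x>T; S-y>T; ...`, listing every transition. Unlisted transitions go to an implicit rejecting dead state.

start=A; accept=L,M,N,O; A-0>B; A-1>C; B-0>D; B-1>E; C-0>F; C-1>G; D-0>H; D-1>I; E-0>J; E-1>K; F-0>L; F-1>M; G-0>N; G-1>O; H-0>H; H-1>I; I-0>J; I-1>K; J-0>P; J-1>Q; K-0>N; K-1>O; L-0>H; L-1>I; M-0>J; M-1>K; N-0>L; N-1>M; O-0>N; O-1>O; P-0>R; P-1>S; Q-0>J; Q-1>T; R-0>R; R-1>S; S-0>J; S-1>T; T-0>U; T-1>V; U-0>P; U-1>Q; V-0>U; V-1>V

Handle the two conditions separately and then intersect. The first has 4 states tracking partial matches of the forbidden pattern `010`; the second has 15 states tracking the last 3 symbols read. A product state is a pair (one from each), accepting exactly when both do.
With 22 states:
       0  1 
>  A   B  C 
   B   D  E 
   C   F  G 
   D   H  I 
   E   J  K 
   F   L  M 
   G   N  O 
   H   H  I 
   I   J  K 
   J   P  Q 
   K   N  O 
 * L   H  I 
 * M   J  K 
 * N   L  M 
 * O   N  O 
   P   R  S 
   Q   J  T 
   R   R  S 
   S   J  T 
   T   U  V 
   U   P  Q 
   V   U  V 
(> = start, * = accepting)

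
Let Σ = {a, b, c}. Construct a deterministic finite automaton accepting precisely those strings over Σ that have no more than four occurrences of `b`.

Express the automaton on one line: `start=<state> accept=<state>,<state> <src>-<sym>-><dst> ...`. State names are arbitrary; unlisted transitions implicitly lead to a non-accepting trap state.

Only the number of `b`s matters, and only up to 5. Make a chain s0 → s1 → s2 → s3 → s4 → s5 advanced by each `b` (with s5 absorbing); every other symbol self-loops. The accepting set is {s0, s1, s2, s3, s4}.
6 states suffice.
        a   b   c  
>* s0   s0  s1  s0 
 * s1   s1  s2  s1 
 * s2   s2  s3  s2 
 * s3   s3  s4  s3 
 * s4   s4  s5  s4 
   s5   s5  s5  s5 
(> = start, * = accepting)

start=s0 accept=s0,s1,s2,s3,s4 s0-a->s0 s0-b->s1 s0-c->s0 s1-a->s1 s1-b->s2 s1-c->s1 s2-a->s2 s2-b->s3 s2-c->s2 s3-a->s3 s3-b->s4 s3-c->s3 s4-a->s4 s4-b->s5 s4-c->s4 s5-a->s5 s5-b->s5 s5-c->s5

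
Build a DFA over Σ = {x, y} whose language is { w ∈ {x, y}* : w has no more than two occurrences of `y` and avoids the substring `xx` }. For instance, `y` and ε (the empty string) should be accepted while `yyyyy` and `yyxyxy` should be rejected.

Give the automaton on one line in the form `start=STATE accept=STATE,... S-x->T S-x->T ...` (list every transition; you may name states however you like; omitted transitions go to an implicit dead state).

Run two small machines in parallel and take their product. The first has 4 states tracking the count of `y`s, saturating at 3; the second has 3 states tracking partial matches of the forbidden pattern `xx`. A product state is a pair (one from each), accepting exactly when both do.
12 states suffice.
       x  y 
>* A   B  C 
 * B   D  C 
 * C   E  F 
   D   D  G 
 * E   G  F 
 * F   H  I 
   G   G  J 
 * H   J  I 
   I   K  I 
   J   J  L 
   K   L  I 
   L   L  L 
(> = start, * = accepting)

start=A accept=A,B,C,E,F,H A-x->B A-y->C B-x->D B-y->C C-x->E C-y->F D-x->D D-y->G E-x->G E-y->F F-x->H F-y->I G-x->G G-y->J H-x->J H-y->I I-x->K I-y->I J-x->J J-y->L K-x->L K-y->I L-x->L L-y->L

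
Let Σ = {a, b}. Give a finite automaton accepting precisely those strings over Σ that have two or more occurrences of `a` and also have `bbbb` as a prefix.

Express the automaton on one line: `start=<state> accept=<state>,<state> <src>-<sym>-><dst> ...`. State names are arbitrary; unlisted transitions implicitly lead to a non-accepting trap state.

Build one automaton per condition and run them in lockstep. One (4 states) tracks the count of `a`s, saturating at 3; the other (6 states) tracks whether the input so far still matches the prefix `bbbb`. Each combined state is a pair, one component from each; accept when both components accept. After merging equivalent states the machine shrinks.
        a   b  
>  s0   s1  s2 
   s1   s1  s1 
   s2   s1  s3 
   s3   s1  s4 
   s4   s1  s5 
   s5   s6  s5 
   s6   s7  s6 
 * s7   s7  s7 
(> = start, * = accepting)

start=s0 accept=s7 s0-a->s1 s0-b->s2 s1-a->s1 s1-b->s1 s2-a->s1 s2-b->s3 s3-a->s1 s3-b->s4 s4-a->s1 s4-b->s5 s5-a->s6 s5-b->s5 s6-a->s7 s6-b->s6 s7-a->s7 s7-b->s7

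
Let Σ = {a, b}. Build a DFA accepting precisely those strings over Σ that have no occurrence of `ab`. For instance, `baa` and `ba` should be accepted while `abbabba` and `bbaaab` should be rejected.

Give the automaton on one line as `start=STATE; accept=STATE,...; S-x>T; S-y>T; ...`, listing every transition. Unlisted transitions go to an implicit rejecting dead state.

This is the complement of 'contains `ab`'. Use the same substring-matching states — q0 through q2 holding how much of `ab` has just been matched — but flip the accepting set: everything except the trap q2 accepts.
3 states suffice.
        a   b  
>* q0   q1  q0 
 * q1   q1  q2 
   q2   q2  q2 
(> = start, * = accepting)

start=q0; accept=q0,q1; q0-a>q1; q0-b>q0; q1-a>q1; q1-b>q2; q2-a>q2; q2-b>q2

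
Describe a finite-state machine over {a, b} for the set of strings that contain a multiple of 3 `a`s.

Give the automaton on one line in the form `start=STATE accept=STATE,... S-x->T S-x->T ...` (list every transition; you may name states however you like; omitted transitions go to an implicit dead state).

Keep the running count of `a`s modulo 3: each `a` advances along the cycle s0 → s1 → s2 → s0 while other symbols loop. Accept at s0.
A 3-state machine:
        a   b  
>* s0   s1  s0 
   s1   s2  s1 
   s2   s0  s2 
(> = start, * = accepting)

start=s0 accept=s0 s0-a->s1 s0-b->s0 s1-a->s2 s1-b->s1 s2-a->s0 s2-b->s2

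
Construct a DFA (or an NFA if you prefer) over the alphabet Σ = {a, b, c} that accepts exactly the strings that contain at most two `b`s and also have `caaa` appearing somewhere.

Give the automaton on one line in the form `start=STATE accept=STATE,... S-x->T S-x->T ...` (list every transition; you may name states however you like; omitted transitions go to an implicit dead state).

Handle the two conditions separately and then intersect. The first has 4 states tracking the count of `b`s, saturating at 3; the second has 5 states tracking whether and how much of `caaa` has been seen. A product state is a pair (one from each), accepting exactly when both do. After merging equivalent states the machine shrinks.
A 16-state machine:
          a    b    c  
>  S0     S0   S1   S2 
   S1     S1   S3   S4 
   S2     S5   S1   S2 
   S3     S3   S6   S7 
   S4     S8   S3   S4 
   S5     S9   S1   S2 
   S6     S6   S6   S6 
   S7    S10   S6   S7 
   S8    S11   S3   S4 
   S9    S12   S1   S2 
   S10   S13   S6   S7 
   S11   S14   S3   S4 
 * S12   S12  S14  S12 
   S13   S15   S6   S7 
 * S14   S14  S15  S14 
 * S15   S15   S6  S15 
(> = start, * = accepting)

start=S0 accept=S12,S14,S15 S0-a->S0 S0-b->S1 S0-c->S2 S1-a->S1 S1-b->S3 S1-c->S4 S2-a->S5 S2-b->S1 S2-c->S2 S3-a->S3 S3-b->S6 S3-c->S7 S4-a->S8 S4-b->S3 S4-c->S4 S5-a->S9 S5-b->S1 S5-c->S2 S6-a->S6 S6-b->S6 S6-c->S6 S7-a->S10 S7-b->S6 S7-c->S7 S8-a->S11 S8-b->S3 S8-c->S4 S9-a->S12 S9-b->S1 S9-c->S2 S10-a->S13 S10-b->S6 S10-c->S7 S11-a->S14 S11-b->S3 S11-c->S4 S12-a->S12 S12-b->S14 S12-c->S12 S13-a->S15 S13-b->S6 S13-c->S7 S14-a->S14 S14-b->S15 S14-c->S14 S15-a->S15 S15-b->S6 S15-c->S15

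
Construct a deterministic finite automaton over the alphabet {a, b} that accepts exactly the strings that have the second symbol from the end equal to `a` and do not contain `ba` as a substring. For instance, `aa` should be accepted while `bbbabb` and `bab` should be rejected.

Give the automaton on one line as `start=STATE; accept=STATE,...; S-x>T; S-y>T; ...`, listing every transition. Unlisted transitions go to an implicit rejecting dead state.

start=s0; accept=s3,s4; s0-a>s1; s0-b>s2; s1-a>s3; s1-b>s4; s2-a>s2; s2-b>s2; s3-a>s3; s3-b>s4; s4-a>s2; s4-b>s2

Handle the two conditions separately and then intersect. One (7 states) tracks the last 2 symbols read; the other (3 states) tracks partial matches of the forbidden pattern `ba`. Each combined state is a pair, one component from each; accept when both components accept. Equivalent product states are then merged.
A 5-state machine:
        a   b  
>  s0   s1  s2 
   s1   s3  s4 
   s2   s2  s2 
 * s3   s3  s4 
 * s4   s2  s2 
(> = start, * = accepting)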